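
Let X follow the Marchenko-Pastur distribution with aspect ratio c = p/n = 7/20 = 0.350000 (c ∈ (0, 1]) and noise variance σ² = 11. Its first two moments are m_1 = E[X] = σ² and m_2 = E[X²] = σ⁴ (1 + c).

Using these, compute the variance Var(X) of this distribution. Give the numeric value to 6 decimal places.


m_1 = E[X] = σ² = 11, so m_1² = 121.
m_2 = E[X²] = σ⁴ (1 + c) = 121 · (1 + 0.350000) = 121 · 1.350000 = 163.350000.
(Note m_2 − m_1² simplifies to c · σ⁴ = 0.350000 · 121.)

Var(X) = m_2 − m_1² = 163.350000 − 121 = 42.350000.


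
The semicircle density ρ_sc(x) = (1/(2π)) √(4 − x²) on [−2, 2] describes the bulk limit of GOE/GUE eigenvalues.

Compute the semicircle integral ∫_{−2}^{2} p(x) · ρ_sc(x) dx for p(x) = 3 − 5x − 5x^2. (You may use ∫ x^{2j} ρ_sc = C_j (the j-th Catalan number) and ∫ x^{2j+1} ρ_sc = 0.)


Write p(x) = Σ a_i x^i, split into monomials and integrate each against ρ_sc separately.
Using ∫ x^{2j} ρ_sc = C_j = (1/(j+1)) C(2j, j) (Catalan numbers) and ∫ x^{2j+1} ρ_sc = 0 (odd monomials vanish by symmetry):
  i = 0 (even): a_0 · C_{0} = 3 · 1 = 3
  i = 1 (odd): ∫ x^1 ρ_sc = 0 (vanishes)
  i = 2 (even): a_2 · C_{1} = -5 · 1 = -5

Summing the contributions: ∫_{−2}^{2} p(x) ρ_sc(x) dx = 3 + (-5) = -2.


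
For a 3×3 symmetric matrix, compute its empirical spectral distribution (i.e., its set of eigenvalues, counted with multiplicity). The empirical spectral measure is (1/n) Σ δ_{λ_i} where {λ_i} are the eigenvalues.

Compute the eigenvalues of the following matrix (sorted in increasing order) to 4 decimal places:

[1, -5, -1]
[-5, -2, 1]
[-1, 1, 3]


Since M is real symmetric, all three eigenvalues are real; they are the roots of det(λI − M) = λ³ − (tr M) λ² + s λ − det M, where s is the sum of the principal 2×2 minors.
tr M = 1 + (-2) + 3 = 2.
s = (1·(-2) − (-5)²) + (1·3 − (-1)²) + ((-2)·3 − 1²) = -27 + 2 + (-7) = -32.
det M (expand along row 1) = 1·(-7) − (-5)·(-14) + (-1)·(-7) = -70.
Characteristic polynomial: λ³ − 2λ² − 32λ + 70 = 0.
Substitute λ = y + (tr M)/3 = y + 0.666667 to remove the quadratic term: y³ + p·y + q = 0 with p = s − (tr M)²/3 = -33.333333 and q = −2(tr M)³/27 + (tr M)·s/3 − det M = 48.074074.
Three real roots ⇒ use the trigonometric (Viète) form: r = 2√(−p/3) = 6.666667, φ = arccos(3q/(p·r)) = arccos(-0.649000) = 2.277066 rad.
y_k = r·cos(φ/3 − 2πk/3) for k = 0, 1, 2 gives y = 4.836730, 1.555030, -6.391760.
λ_k = y_k + 0.666667 gives λ = 5.5034, 2.2217, -5.7251 (check: the sum is 2.0000 = tr M).

Eigenvalues sorted in increasing order: [-5.7251, 2.2217, 5.5034].


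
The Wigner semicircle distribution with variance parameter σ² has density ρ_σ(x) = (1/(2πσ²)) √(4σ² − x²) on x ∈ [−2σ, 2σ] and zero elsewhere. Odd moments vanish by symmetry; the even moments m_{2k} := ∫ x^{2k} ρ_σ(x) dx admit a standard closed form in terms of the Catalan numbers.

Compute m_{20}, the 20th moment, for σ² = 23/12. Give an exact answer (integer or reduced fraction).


By the scaled semicircle moment identity, m_{2k} = σ^{2k} · C_k with k = 10.
C_10 = (1/(k+1)) · C(2k, k) = (1/11) · C(20, 10) = (1/11) · 184756 = 16796.
σ^{2k} = (σ²)^k = (23/12)^10 = 41426511213649/61917364224.

Therefore m_{20} = σ^{20} · C_10 = (41426511213649/61917364224) · 16796 = 173949920586112151/15479341056.


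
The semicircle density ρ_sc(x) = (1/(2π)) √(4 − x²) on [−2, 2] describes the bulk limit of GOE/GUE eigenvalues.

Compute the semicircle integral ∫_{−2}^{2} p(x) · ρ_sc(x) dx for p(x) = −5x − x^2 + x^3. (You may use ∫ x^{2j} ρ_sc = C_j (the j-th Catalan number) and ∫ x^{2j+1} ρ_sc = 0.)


Write p(x) = Σ a_i x^i, split into monomials and integrate each against ρ_sc separately.
Using ∫ x^{2j} ρ_sc = C_j = (1/(j+1)) C(2j, j) (Catalan numbers) and ∫ x^{2j+1} ρ_sc = 0 (odd monomials vanish by symmetry):
  i = 1 (odd): ∫ x^1 ρ_sc = 0 (vanishes)
  i = 2 (even): a_2 · C_{1} = -1 · 1 = -1
  i = 3 (odd): ∫ x^3 ρ_sc = 0 (vanishes)

Summing the contributions: ∫_{−2}^{2} p(x) ρ_sc(x) dx = -1.


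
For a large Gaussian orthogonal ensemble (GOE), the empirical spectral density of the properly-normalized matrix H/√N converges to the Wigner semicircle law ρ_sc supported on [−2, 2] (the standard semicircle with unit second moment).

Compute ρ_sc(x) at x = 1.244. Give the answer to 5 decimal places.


ρ_sc(x) = (1/(2π)) √(4 − x²). With x = 1.244:
  4 − x² = 4 − (1.244)² = 4 − 1.547536 = 2.452464.
  √(4 − x²) = 1.566034.
  1/(2π) = 0.159155.
  ρ_sc(1.244) = 0.159155 · 1.566034 = 0.249242.

Rounded to 5 decimal places: ρ_sc(1.244) ≈ 0.24924.


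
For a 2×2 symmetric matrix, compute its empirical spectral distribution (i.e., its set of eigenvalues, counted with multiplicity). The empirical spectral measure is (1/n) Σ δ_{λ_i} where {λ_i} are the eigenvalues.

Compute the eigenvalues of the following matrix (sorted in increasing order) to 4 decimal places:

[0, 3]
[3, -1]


Since M is real symmetric, both eigenvalues are real; they are the roots of det(λI − M) = λ² − (tr M) λ + det M.
tr M = 0 + (-1) = -1.
det M = 0·(-1) − 3² = 0 − 9 = -9.
Characteristic polynomial: λ² + λ − 9 = 0.
Discriminant Δ = (tr M)² − 4·det M = 1 − (-36) = 37; √Δ = 6.082763.
λ = (tr M ± √Δ)/2 = (-1 ± 6.082763)/2, giving (tr M − √Δ)/2 = -3.5414 and (tr M + √Δ)/2 = 2.5414.

Eigenvalues sorted in increasing order: [-3.5414, 2.5414].


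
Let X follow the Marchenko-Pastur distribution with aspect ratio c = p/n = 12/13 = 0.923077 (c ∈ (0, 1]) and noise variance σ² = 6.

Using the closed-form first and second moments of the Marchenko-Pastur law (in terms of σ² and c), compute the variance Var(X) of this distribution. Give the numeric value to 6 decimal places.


Recall the MP moments m_1 = E[X] = σ² and m_2 = E[X²] = σ⁴ (1 + c).
m_1 = E[X] = σ² = 6, so m_1² = 36.
m_2 = E[X²] = σ⁴ (1 + c) = 36 · (1 + 0.923077) = 36 · 1.923077 = 69.230769.
(Note m_2 − m_1² simplifies to c · σ⁴ = 0.923077 · 36.)

Var(X) = m_2 − m_1² = 69.230769 − 36 = 33.230769.


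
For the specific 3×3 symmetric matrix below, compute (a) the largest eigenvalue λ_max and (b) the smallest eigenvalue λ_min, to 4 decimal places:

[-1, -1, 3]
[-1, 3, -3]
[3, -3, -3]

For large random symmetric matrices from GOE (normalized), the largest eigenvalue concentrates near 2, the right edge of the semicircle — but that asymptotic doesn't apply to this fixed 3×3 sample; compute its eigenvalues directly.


Since M is real symmetric, all three eigenvalues are real; they are the roots of det(λI − M) = λ³ − (tr M) λ² + s λ − det M, where s is the sum of the principal 2×2 minors.
tr M = -1 + 3 + (-3) = -1.
s = ((-1)·3 − (-1)²) + ((-1)·(-3) − 3²) + (3·(-3) − (-3)²) = -4 + (-6) + (-18) = -28.
det M (expand along row 1) = (-1)·(-18) − (-1)·12 + 3·(-6) = 12.
Characteristic polynomial: λ³ + λ² − 28λ − 12 = 0.
Substitute λ = y + (tr M)/3 = y − 0.333333 to remove the quadratic term: y³ + p·y + q = 0 with p = s − (tr M)²/3 = -28.333333 and q = −2(tr M)³/27 + (tr M)·s/3 − det M = -2.592593.
Three real roots ⇒ use the trigonometric (Viète) form: r = 2√(−p/3) = 6.146363, φ = arccos(3q/(p·r)) = arccos(0.044662) = 1.526119 rad.
y_k = r·cos(φ/3 − 2πk/3) for k = 0, 1, 2 gives y = 5.368081, -0.091530, -5.276551.
λ_k = y_k − 0.333333 gives λ = 5.0347, -0.4249, -5.6099 (check: the sum is -1.0000 = tr M).

Hence λ_max = 5.0347 and λ_min = -5.6099.


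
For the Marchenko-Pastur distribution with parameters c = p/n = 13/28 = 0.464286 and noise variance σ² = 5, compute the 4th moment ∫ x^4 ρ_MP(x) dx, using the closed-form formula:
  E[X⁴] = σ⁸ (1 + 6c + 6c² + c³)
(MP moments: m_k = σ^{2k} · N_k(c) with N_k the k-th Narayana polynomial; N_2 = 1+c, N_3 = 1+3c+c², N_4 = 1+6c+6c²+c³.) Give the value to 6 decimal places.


E[X⁴] = σ⁸ (1 + 6c + 6c² + c³) (fourth MP moment). With σ² = 5 (so σ⁸ = 625) and c = 13/28 = 0.464286: E[X⁴] = 625 · (1 + 6·0.464286 + 6·(0.464286)² + (0.464286)³) = 625 · 5.179164.

So E[X^4] = 3236.977269.


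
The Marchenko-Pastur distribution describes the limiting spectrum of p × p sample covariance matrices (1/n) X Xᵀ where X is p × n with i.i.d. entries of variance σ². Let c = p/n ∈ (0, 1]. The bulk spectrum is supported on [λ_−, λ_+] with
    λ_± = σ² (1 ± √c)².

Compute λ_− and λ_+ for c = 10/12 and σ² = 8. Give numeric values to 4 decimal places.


c = 10/12 = 0.833333; √c = 0.912871.
λ_− = σ² (1 − √c)² = 8 · (1 − 0.912871)² = 8 · (0.087129)² = 0.060732.
λ_+ = σ² (1 + √c)² = 8 · (1 + 0.912871)² = 8 · (1.912871)² = 29.272602.

Rounded to 4 decimal places: λ_− ≈ 0.0607, λ_+ ≈ 29.2726.


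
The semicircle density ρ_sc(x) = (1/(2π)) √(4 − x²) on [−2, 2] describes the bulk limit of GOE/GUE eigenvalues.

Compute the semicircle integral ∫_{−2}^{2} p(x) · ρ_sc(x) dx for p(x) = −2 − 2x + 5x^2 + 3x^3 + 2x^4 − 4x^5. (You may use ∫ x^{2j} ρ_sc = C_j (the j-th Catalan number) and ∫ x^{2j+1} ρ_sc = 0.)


Write p(x) = Σ a_i x^i, split into monomials and integrate each against ρ_sc separately.
Using ∫ x^{2j} ρ_sc = C_j = (1/(j+1)) C(2j, j) (Catalan numbers) and ∫ x^{2j+1} ρ_sc = 0 (odd monomials vanish by symmetry):
  i = 0 (even): a_0 · C_{0} = -2 · 1 = -2
  i = 1 (odd): ∫ x^1 ρ_sc = 0 (vanishes)
  i = 2 (even): a_2 · C_{1} = 5 · 1 = 5
  i = 3 (odd): ∫ x^3 ρ_sc = 0 (vanishes)
  i = 4 (even): a_4 · C_{2} = 2 · 2 = 4
  i = 5 (odd): ∫ x^5 ρ_sc = 0 (vanishes)

Summing the contributions: ∫_{−2}^{2} p(x) ρ_sc(x) dx = (-2) + 5 + 4 = 7.


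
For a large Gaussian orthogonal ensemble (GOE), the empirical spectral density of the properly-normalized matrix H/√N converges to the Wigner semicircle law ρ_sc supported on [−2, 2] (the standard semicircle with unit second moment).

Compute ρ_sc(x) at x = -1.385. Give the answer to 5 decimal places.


ρ_sc(x) = (1/(2π)) √(4 − x²). With x = -1.385:
  4 − x² = 4 − (-1.385)² = 4 − 1.918225 = 2.081775.
  √(4 − x²) = 1.442836.
  1/(2π) = 0.159155.
  ρ_sc(-1.385) = 0.159155 · 1.442836 = 0.229634.

Rounded to 5 decimal places: ρ_sc(-1.385) ≈ 0.22963.


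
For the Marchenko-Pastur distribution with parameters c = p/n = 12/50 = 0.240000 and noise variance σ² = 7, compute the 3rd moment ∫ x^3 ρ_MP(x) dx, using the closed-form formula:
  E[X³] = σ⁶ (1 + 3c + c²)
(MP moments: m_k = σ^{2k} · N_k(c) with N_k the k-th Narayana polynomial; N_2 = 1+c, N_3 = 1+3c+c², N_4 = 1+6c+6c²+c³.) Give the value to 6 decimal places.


E[X³] = σ⁶ (1 + 3c + c²) (third MP moment). With σ² = 7 (so σ⁶ = 343) and c = 12/50 = 0.240000: E[X³] = 343 · (1 + 3·0.240000 + (0.240000)²) = 343 · 1.777600.

So E[X^3] = 609.716800.


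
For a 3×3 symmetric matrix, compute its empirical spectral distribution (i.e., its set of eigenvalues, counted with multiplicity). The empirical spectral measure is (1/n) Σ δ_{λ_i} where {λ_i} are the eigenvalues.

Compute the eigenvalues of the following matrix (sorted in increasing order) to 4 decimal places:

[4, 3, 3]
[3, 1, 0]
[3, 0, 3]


Since M is real symmetric, all three eigenvalues are real; they are the roots of det(λI − M) = λ³ − (tr M) λ² + s λ − det M, where s is the sum of the principal 2×2 minors.
tr M = 4 + 1 + 3 = 8.
s = (4·1 − 3²) + (4·3 − 3²) + (1·3 − 0²) = -5 + 3 + 3 = 1.
det M (expand along row 1) = 4·3 − 3·9 + 3·(-3) = -24.
Characteristic polynomial: λ³ − 8λ² + λ + 24 = 0.
Substitute λ = y + (tr M)/3 = y + 2.666667 to remove the quadratic term: y³ + p·y + q = 0 with p = s − (tr M)²/3 = -20.333333 and q = −2(tr M)³/27 + (tr M)·s/3 − det M = -11.259259.
Three real roots ⇒ use the trigonometric (Viète) form: r = 2√(−p/3) = 5.206833, φ = arccos(3q/(p·r)) = arccos(0.319043) = 1.246077 rad.
y_k = r·cos(φ/3 − 2πk/3) for k = 0, 1, 2 gives y = 4.764104, -0.562486, -4.201617.
λ_k = y_k + 2.666667 gives λ = 7.4308, 2.1042, -1.5350 (check: the sum is 8.0000 = tr M).

Eigenvalues sorted in increasing order: [-1.5350, 2.1042, 7.4308].


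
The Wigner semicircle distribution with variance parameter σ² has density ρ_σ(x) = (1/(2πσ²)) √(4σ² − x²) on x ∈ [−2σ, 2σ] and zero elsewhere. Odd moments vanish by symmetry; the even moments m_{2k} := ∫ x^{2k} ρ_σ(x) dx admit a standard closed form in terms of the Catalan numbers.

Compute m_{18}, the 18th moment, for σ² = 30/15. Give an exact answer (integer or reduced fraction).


By the scaled semicircle moment identity, m_{2k} = σ^{2k} · C_k with k = 9.
C_9 = (1/(k+1)) · C(2k, k) = (1/10) · C(18, 9) = (1/10) · 48620 = 4862.
σ^{2k} = (σ²)^k = (30/15)^9 = 512.

Therefore m_{18} = σ^{18} · C_9 = 512 · 4862 = 2489344.


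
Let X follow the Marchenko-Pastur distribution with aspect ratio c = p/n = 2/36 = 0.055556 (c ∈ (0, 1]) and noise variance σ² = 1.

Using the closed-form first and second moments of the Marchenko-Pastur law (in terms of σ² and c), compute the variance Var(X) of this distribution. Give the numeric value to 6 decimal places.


Recall the MP moments m_1 = E[X] = σ² and m_2 = E[X²] = σ⁴ (1 + c).
m_1 = E[X] = σ² = 1, so m_1² = 1.
m_2 = E[X²] = σ⁴ (1 + c) = 1 · (1 + 0.055556) = 1 · 1.055556 = 1.055556.
(Note m_2 − m_1² simplifies to c · σ⁴ = 0.055556 · 1.)

Var(X) = m_2 − m_1² = 1.055556 − 1 = 0.055556.


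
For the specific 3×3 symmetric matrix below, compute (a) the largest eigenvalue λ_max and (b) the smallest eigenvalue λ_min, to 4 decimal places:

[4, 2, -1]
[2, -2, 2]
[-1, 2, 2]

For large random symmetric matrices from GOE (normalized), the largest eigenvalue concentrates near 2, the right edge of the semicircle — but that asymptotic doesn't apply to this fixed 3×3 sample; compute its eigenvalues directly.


Since M is real symmetric, all three eigenvalues are real; they are the roots of det(λI − M) = λ³ − (tr M) λ² + s λ − det M, where s is the sum of the principal 2×2 minors.
tr M = 4 + (-2) + 2 = 4.
s = (4·(-2) − 2²) + (4·2 − (-1)²) + ((-2)·2 − 2²) = -12 + 7 + (-8) = -13.
det M (expand along row 1) = 4·(-8) − 2·6 + (-1)·2 = -46.
Characteristic polynomial: λ³ − 4λ² − 13λ + 46 = 0.
Substitute λ = y + (tr M)/3 = y + 1.333333 to remove the quadratic term: y³ + p·y + q = 0 with p = s − (tr M)²/3 = -18.333333 and q = −2(tr M)³/27 + (tr M)·s/3 − det M = 23.925926.
Three real roots ⇒ use the trigonometric (Viète) form: r = 2√(−p/3) = 4.944132, φ = arccos(3q/(p·r)) = arccos(-0.791878) = 2.484675 rad.
y_k = r·cos(φ/3 − 2πk/3) for k = 0, 1, 2 gives y = 3.343146, 1.482927, -4.826072.
λ_k = y_k + 1.333333 gives λ = 4.6765, 2.8163, -3.4927 (check: the sum is 4.0000 = tr M).

Hence λ_max = 4.6765 and λ_min = -3.4927.


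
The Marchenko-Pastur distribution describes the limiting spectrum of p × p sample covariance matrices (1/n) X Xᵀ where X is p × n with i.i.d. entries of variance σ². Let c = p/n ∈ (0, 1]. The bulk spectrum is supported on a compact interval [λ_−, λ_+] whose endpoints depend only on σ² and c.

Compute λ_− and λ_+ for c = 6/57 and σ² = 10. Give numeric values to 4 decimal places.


c = 6/57 = 0.105263; √c = 0.324443.
λ_− = σ² (1 − √c)² = 10 · (1 − 0.324443)² = 10 · (0.675557)² = 4.563775.
λ_+ = σ² (1 + √c)² = 10 · (1 + 0.324443)² = 10 · (1.324443)² = 17.541488.

Rounded to 4 decimal places: λ_− ≈ 4.5638, λ_+ ≈ 17.5415.


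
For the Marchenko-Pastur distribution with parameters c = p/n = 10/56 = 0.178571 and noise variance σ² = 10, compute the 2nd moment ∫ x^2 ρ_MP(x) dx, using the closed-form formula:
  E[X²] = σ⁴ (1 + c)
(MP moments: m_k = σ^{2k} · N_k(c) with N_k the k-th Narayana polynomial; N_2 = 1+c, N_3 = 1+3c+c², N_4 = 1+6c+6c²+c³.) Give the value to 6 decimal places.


E[X²] = σ⁴ (1 + c) (second MP moment). With σ² = 10 (so σ⁴ = 100) and c = 10/56 = 0.178571: E[X²] = 100 · (1 + 0.178571) = 100 · 1.178571.

So E[X^2] = 117.857143.


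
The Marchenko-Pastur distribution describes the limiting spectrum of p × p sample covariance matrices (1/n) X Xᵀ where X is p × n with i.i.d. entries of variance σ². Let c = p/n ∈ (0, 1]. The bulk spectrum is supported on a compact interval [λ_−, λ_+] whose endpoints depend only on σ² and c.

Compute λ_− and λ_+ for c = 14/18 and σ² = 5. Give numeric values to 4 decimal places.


c = 14/18 = 0.777778; √c = 0.881917.
λ_− = σ² (1 − √c)² = 5 · (1 − 0.881917)² = 5 · (0.118083)² = 0.069718.
λ_+ = σ² (1 + √c)² = 5 · (1 + 0.881917)² = 5 · (1.881917)² = 17.708060.

Rounded to 4 decimal places: λ_− ≈ 0.0697, λ_+ ≈ 17.7081.


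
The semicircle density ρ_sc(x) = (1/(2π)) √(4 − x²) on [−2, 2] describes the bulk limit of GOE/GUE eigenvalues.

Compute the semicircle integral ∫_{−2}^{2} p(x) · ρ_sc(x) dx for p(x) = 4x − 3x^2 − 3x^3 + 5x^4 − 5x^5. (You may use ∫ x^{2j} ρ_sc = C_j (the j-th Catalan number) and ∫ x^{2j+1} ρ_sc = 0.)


Write p(x) = Σ a_i x^i, split into monomials and integrate each against ρ_sc separately.
Using ∫ x^{2j} ρ_sc = C_j = (1/(j+1)) C(2j, j) (Catalan numbers) and ∫ x^{2j+1} ρ_sc = 0 (odd monomials vanish by symmetry):
  i = 1 (odd): ∫ x^1 ρ_sc = 0 (vanishes)
  i = 2 (even): a_2 · C_{1} = -3 · 1 = -3
  i = 3 (odd): ∫ x^3 ρ_sc = 0 (vanishes)
  i = 4 (even): a_4 · C_{2} = 5 · 2 = 10
  i = 5 (odd): ∫ x^5 ρ_sc = 0 (vanishes)

Summing the contributions: ∫_{−2}^{2} p(x) ρ_sc(x) dx = (-3) + 10 = 7.


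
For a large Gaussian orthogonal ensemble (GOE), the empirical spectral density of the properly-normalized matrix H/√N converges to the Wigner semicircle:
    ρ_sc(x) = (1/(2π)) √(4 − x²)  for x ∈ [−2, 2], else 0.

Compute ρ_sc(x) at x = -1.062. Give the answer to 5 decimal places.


ρ_sc(x) = (1/(2π)) √(4 − x²). With x = -1.062:
  4 − x² = 4 − (-1.062)² = 4 − 1.127844 = 2.872156.
  √(4 − x²) = 1.694744.
  1/(2π) = 0.159155.
  ρ_sc(-1.062) = 0.159155 · 1.694744 = 0.269727.

Rounded to 5 decimal places: ρ_sc(-1.062) ≈ 0.26973.


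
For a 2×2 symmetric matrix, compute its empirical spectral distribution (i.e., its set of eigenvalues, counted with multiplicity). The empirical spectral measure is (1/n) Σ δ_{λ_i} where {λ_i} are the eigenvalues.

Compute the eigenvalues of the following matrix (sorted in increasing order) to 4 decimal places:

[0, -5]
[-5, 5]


Since M is real symmetric, both eigenvalues are real; they are the roots of det(λI − M) = λ² − (tr M) λ + det M.
tr M = 0 + 5 = 5.
det M = 0·5 − (-5)² = 0 − 25 = -25.
Characteristic polynomial: λ² − 5λ − 25 = 0.
Discriminant Δ = (tr M)² − 4·det M = 25 − (-100) = 125; √Δ = 11.180340.
λ = (tr M ± √Δ)/2 = (5 ± 11.180340)/2, giving (tr M − √Δ)/2 = -3.0902 and (tr M + √Δ)/2 = 8.0902.

Eigenvalues sorted in increasing order: [-3.0902, 8.0902].


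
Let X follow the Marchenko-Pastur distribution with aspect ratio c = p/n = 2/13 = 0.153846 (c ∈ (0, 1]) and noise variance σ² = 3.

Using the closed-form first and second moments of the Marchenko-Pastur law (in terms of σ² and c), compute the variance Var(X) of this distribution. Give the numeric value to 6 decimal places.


Recall the MP moments m_1 = E[X] = σ² and m_2 = E[X²] = σ⁴ (1 + c).
m_1 = E[X] = σ² = 3, so m_1² = 9.
m_2 = E[X²] = σ⁴ (1 + c) = 9 · (1 + 0.153846) = 9 · 1.153846 = 10.384615.
(Note m_2 − m_1² simplifies to c · σ⁴ = 0.153846 · 9.)

Var(X) = m_2 − m_1² = 10.384615 − 9 = 1.384615.


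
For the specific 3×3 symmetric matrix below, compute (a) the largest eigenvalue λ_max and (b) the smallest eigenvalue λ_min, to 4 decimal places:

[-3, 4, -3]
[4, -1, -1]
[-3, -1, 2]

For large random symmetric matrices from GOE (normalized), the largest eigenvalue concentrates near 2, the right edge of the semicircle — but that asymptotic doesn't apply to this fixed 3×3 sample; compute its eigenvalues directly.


Since M is real symmetric, all three eigenvalues are real; they are the roots of det(λI − M) = λ³ − (tr M) λ² + s λ − det M, where s is the sum of the principal 2×2 minors.
tr M = -3 + (-1) + 2 = -2.
s = ((-3)·(-1) − 4²) + ((-3)·2 − (-3)²) + ((-1)·2 − (-1)²) = -13 + (-15) + (-3) = -31.
det M (expand along row 1) = (-3)·(-3) − 4·5 + (-3)·(-7) = 10.
Characteristic polynomial: λ³ + 2λ² − 31λ − 10 = 0.
Substitute λ = y + (tr M)/3 = y − 0.666667 to remove the quadratic term: y³ + p·y + q = 0 with p = s − (tr M)²/3 = -32.333333 and q = −2(tr M)³/27 + (tr M)·s/3 − det M = 11.259259.
Three real roots ⇒ use the trigonometric (Viète) form: r = 2√(−p/3) = 6.565905, φ = arccos(3q/(p·r)) = arccos(-0.159106) = 1.730581 rad.
y_k = r·cos(φ/3 − 2πk/3) for k = 0, 1, 2 gives y = 5.503405, 0.349545, -5.852950.
λ_k = y_k − 0.666667 gives λ = 4.8367, -0.3171, -6.5196 (check: the sum is -2.0000 = tr M).

Hence λ_max = 4.8367 and λ_min = -6.5196.


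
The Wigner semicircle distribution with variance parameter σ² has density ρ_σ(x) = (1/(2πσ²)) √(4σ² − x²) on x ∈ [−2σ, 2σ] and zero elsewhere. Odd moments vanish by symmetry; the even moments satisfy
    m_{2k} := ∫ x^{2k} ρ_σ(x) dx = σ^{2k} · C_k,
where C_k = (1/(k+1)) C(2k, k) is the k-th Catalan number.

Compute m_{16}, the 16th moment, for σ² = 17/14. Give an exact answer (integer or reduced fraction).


By the scaled semicircle moment identity, m_{2k} = σ^{2k} · C_k with k = 8.
C_8 = (1/(k+1)) · C(2k, k) = (1/9) · C(16, 8) = (1/9) · 12870 = 1430.
σ^{2k} = (σ²)^k = (17/14)^8 = 6975757441/1475789056.

Therefore m_{16} = σ^{16} · C_8 = (6975757441/1475789056) · 1430 = 4987666570315/737894528.


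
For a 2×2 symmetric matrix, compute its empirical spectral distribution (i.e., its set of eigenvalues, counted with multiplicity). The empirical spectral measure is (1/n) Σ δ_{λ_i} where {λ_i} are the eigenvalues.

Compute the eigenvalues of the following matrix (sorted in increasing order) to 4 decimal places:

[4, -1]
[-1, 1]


Since M is real symmetric, both eigenvalues are real; they are the roots of det(λI − M) = λ² − (tr M) λ + det M.
tr M = 4 + 1 = 5.
det M = 4·1 − (-1)² = 4 − 1 = 3.
Characteristic polynomial: λ² − 5λ + 3 = 0.
Discriminant Δ = (tr M)² − 4·det M = 25 − 12 = 13; √Δ = 3.605551.
λ = (tr M ± √Δ)/2 = (5 ± 3.605551)/2, giving (tr M − √Δ)/2 = 0.6972 and (tr M + √Δ)/2 = 4.3028.

Eigenvalues sorted in increasing order: [0.6972, 4.3028].


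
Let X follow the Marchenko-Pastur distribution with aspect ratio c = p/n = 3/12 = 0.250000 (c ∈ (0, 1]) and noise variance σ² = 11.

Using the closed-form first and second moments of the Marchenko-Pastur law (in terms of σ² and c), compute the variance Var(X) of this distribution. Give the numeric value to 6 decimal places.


Recall the MP moments m_1 = E[X] = σ² and m_2 = E[X²] = σ⁴ (1 + c).
m_1 = E[X] = σ² = 11, so m_1² = 121.
m_2 = E[X²] = σ⁴ (1 + c) = 121 · (1 + 0.250000) = 121 · 1.250000 = 151.250000.
(Note m_2 − m_1² simplifies to c · σ⁴ = 0.250000 · 121.)

Var(X) = m_2 − m_1² = 151.250000 − 121 = 30.250000.


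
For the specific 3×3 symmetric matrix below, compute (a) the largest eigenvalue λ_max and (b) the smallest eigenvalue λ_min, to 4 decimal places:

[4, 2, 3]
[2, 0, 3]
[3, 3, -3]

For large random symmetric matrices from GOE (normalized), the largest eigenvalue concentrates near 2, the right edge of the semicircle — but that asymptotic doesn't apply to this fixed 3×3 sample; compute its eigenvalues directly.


Since M is real symmetric, all three eigenvalues are real; they are the roots of det(λI − M) = λ³ − (tr M) λ² + s λ − det M, where s is the sum of the principal 2×2 minors.
tr M = 4 + 0 + (-3) = 1.
s = (4·0 − 2²) + (4·(-3) − 3²) + (0·(-3) − 3²) = -4 + (-21) + (-9) = -34.
det M (expand along row 1) = 4·(-9) − 2·(-15) + 3·6 = 12.
Characteristic polynomial: λ³ − λ² − 34λ − 12 = 0.
Substitute λ = y + (tr M)/3 = y + 0.333333 to remove the quadratic term: y³ + p·y + q = 0 with p = s − (tr M)²/3 = -34.333333 and q = −2(tr M)³/27 + (tr M)·s/3 − det M = -23.407407.
Three real roots ⇒ use the trigonometric (Viète) form: r = 2√(−p/3) = 6.765928, φ = arccos(3q/(p·r)) = arccos(0.302295) = 1.263697 rad.
y_k = r·cos(φ/3 − 2πk/3) for k = 0, 1, 2 gives y = 6.174489, -0.691396, -5.483094.
λ_k = y_k + 0.333333 gives λ = 6.5078, -0.3581, -5.1498 (check: the sum is 1.0000 = tr M).

Hence λ_max = 6.5078 and λ_min = -5.1498.


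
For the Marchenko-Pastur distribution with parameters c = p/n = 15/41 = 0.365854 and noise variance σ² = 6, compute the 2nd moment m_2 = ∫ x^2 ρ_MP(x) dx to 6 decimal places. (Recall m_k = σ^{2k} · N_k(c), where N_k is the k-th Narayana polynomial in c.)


E[X²] = σ⁴ (1 + c) (second MP moment). With σ² = 6 (so σ⁴ = 36) and c = 15/41 = 0.365854: E[X²] = 36 · (1 + 0.365854) = 36 · 1.365854.

So E[X^2] = 49.170732.


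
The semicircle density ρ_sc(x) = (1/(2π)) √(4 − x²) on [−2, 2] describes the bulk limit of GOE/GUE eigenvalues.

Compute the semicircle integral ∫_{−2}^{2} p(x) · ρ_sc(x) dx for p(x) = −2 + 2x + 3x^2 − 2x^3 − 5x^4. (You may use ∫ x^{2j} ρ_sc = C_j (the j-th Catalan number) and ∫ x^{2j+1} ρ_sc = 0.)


Write p(x) = Σ a_i x^i, split into monomials and integrate each against ρ_sc separately.
Using ∫ x^{2j} ρ_sc = C_j = (1/(j+1)) C(2j, j) (Catalan numbers) and ∫ x^{2j+1} ρ_sc = 0 (odd monomials vanish by symmetry):
  i = 0 (even): a_0 · C_{0} = -2 · 1 = -2
  i = 1 (odd): ∫ x^1 ρ_sc = 0 (vanishes)
  i = 2 (even): a_2 · C_{1} = 3 · 1 = 3
  i = 3 (odd): ∫ x^3 ρ_sc = 0 (vanishes)
  i = 4 (even): a_4 · C_{2} = -5 · 2 = -10

Summing the contributions: ∫_{−2}^{2} p(x) ρ_sc(x) dx = (-2) + 3 + (-10) = -9.


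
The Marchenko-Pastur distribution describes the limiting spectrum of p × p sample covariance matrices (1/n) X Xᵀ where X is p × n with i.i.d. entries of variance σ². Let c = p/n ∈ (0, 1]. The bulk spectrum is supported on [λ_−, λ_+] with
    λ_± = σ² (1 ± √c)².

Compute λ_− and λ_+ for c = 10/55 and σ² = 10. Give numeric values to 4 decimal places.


c = 10/55 = 0.181818; √c = 0.426401.
λ_− = σ² (1 − √c)² = 10 · (1 − 0.426401)² = 10 · (0.573599)² = 3.290153.
λ_+ = σ² (1 + √c)² = 10 · (1 + 0.426401)² = 10 · (1.426401)² = 20.346210.

Rounded to 4 decimal places: λ_− ≈ 3.2902, λ_+ ≈ 20.3462.


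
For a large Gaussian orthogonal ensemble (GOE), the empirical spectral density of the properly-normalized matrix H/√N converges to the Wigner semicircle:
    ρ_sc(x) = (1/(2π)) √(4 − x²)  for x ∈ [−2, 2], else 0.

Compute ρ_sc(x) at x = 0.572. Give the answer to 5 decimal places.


ρ_sc(x) = (1/(2π)) √(4 − x²). With x = 0.572:
  4 − x² = 4 − (0.572)² = 4 − 0.327184 = 3.672816.
  √(4 − x²) = 1.916459.
  1/(2π) = 0.159155.
  ρ_sc(0.572) = 0.159155 · 1.916459 = 0.305014.

Rounded to 5 decimal places: ρ_sc(0.572) ≈ 0.30501.


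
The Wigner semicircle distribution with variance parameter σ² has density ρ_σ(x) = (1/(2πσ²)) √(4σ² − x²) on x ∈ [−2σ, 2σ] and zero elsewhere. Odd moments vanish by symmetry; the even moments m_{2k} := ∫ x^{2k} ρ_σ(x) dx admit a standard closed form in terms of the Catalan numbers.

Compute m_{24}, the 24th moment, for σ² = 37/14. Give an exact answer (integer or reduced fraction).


By the scaled semicircle moment identity, m_{2k} = σ^{2k} · C_k with k = 12.
C_12 = (1/(k+1)) · C(2k, k) = (1/13) · C(24, 12) = (1/13) · 2704156 = 208012.
σ^{2k} = (σ²)^k = (37/14)^12 = 6582952005840035281/56693912375296.

Therefore m_{24} = σ^{24} · C_12 = (6582952005840035281/56693912375296) · 208012 = 48904750451385622102549/2024782584832.


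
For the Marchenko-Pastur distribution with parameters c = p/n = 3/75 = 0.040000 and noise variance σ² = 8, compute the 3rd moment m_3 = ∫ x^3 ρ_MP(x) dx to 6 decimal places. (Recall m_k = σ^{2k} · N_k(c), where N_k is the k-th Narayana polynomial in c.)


E[X³] = σ⁶ (1 + 3c + c²) (third MP moment). With σ² = 8 (so σ⁶ = 512) and c = 3/75 = 0.040000: E[X³] = 512 · (1 + 3·0.040000 + (0.040000)²) = 512 · 1.121600.

So E[X^3] = 574.259200.


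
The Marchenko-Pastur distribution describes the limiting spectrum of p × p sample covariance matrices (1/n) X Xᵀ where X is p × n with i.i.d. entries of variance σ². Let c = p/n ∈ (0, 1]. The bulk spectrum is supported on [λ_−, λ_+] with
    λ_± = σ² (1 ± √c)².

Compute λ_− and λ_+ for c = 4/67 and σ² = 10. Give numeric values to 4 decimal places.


c = 4/67 = 0.059701; √c = 0.244339.
λ_− = σ² (1 − √c)² = 10 · (1 − 0.244339)² = 10 · (0.755661)² = 5.710237.
λ_+ = σ² (1 + √c)² = 10 · (1 + 0.244339)² = 10 · (1.244339)² = 15.483793.

Rounded to 4 decimal places: λ_− ≈ 5.7102, λ_+ ≈ 15.4838.


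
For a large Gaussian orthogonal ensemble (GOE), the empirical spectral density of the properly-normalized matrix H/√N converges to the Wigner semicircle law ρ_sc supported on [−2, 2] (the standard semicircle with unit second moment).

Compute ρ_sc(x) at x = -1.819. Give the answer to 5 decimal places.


ρ_sc(x) = (1/(2π)) √(4 − x²). With x = -1.819:
  4 − x² = 4 − (-1.819)² = 4 − 3.308761 = 0.691239.
  √(4 − x²) = 0.831408.
  1/(2π) = 0.159155.
  ρ_sc(-1.819) = 0.159155 · 0.831408 = 0.132323.

Rounded to 5 decimal places: ρ_sc(-1.819) ≈ 0.13232.


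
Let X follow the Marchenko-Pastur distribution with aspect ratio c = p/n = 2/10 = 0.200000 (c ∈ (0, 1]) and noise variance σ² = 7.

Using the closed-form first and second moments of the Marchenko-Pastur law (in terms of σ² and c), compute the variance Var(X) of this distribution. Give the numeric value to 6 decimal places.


Recall the MP moments m_1 = E[X] = σ² and m_2 = E[X²] = σ⁴ (1 + c).
m_1 = E[X] = σ² = 7, so m_1² = 49.
m_2 = E[X²] = σ⁴ (1 + c) = 49 · (1 + 0.200000) = 49 · 1.200000 = 58.800000.
(Note m_2 − m_1² simplifies to c · σ⁴ = 0.200000 · 49.)

Var(X) = m_2 − m_1² = 58.800000 − 49 = 9.800000.


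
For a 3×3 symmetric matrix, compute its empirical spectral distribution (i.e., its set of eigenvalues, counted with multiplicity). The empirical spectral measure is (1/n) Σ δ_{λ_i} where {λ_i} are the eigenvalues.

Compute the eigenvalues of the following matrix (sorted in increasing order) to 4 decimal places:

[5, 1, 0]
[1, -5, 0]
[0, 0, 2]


Since M is real symmetric, all three eigenvalues are real; they are the roots of det(λI − M) = λ³ − (tr M) λ² + s λ − det M, where s is the sum of the principal 2×2 minors.
tr M = 5 + (-5) + 2 = 2.
s = (5·(-5) − 1²) + (5·2 − 0²) + ((-5)·2 − 0²) = -26 + 10 + (-10) = -26.
det M (expand along row 1) = 5·(-10) − 1·2 + 0·0 = -52.
Characteristic polynomial: λ³ − 2λ² − 26λ + 52 = 0.
Substitute λ = y + (tr M)/3 = y + 0.666667 to remove the quadratic term: y³ + p·y + q = 0 with p = s − (tr M)²/3 = -27.333333 and q = −2(tr M)³/27 + (tr M)·s/3 − det M = 34.074074.
Three real roots ⇒ use the trigonometric (Viète) form: r = 2√(−p/3) = 6.036923, φ = arccos(3q/(p·r)) = arccos(-0.619494) = 2.238894 rad.
y_k = r·cos(φ/3 − 2πk/3) for k = 0, 1, 2 gives y = 4.432353, 1.333333, -5.765686.
λ_k = y_k + 0.666667 gives λ = 5.0990, 2.0000, -5.0990 (check: the sum is 2.0000 = tr M).

Eigenvalues sorted in increasing order: [-5.0990, 2.0000, 5.0990].


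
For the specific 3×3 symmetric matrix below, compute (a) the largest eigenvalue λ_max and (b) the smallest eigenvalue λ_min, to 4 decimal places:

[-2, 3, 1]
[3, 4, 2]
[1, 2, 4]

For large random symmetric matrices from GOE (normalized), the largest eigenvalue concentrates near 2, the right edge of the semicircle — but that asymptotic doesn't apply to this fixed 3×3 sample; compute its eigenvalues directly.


Since M is real symmetric, all three eigenvalues are real; they are the roots of det(λI − M) = λ³ − (tr M) λ² + s λ − det M, where s is the sum of the principal 2×2 minors.
tr M = -2 + 4 + 4 = 6.
s = ((-2)·4 − 3²) + ((-2)·4 − 1²) + (4·4 − 2²) = -17 + (-9) + 12 = -14.
det M (expand along row 1) = (-2)·12 − 3·10 + 1·2 = -52.
Characteristic polynomial: λ³ − 6λ² − 14λ + 52 = 0.
Substitute λ = y + (tr M)/3 = y + 2.000000 to remove the quadratic term: y³ + p·y + q = 0 with p = s − (tr M)²/3 = -26.000000 and q = −2(tr M)³/27 + (tr M)·s/3 − det M = 8.000000.
Three real roots ⇒ use the trigonometric (Viète) form: r = 2√(−p/3) = 5.887841, φ = arccos(3q/(p·r)) = arccos(-0.156777) = 1.728223 rad.
y_k = r·cos(φ/3 − 2πk/3) for k = 0, 1, 2 gives y = 4.937588, 0.308825, -5.246413.
λ_k = y_k + 2.000000 gives λ = 6.9376, 2.3088, -3.2464 (check: the sum is 6.0000 = tr M).

Hence λ_max = 6.9376 and λ_min = -3.2464.


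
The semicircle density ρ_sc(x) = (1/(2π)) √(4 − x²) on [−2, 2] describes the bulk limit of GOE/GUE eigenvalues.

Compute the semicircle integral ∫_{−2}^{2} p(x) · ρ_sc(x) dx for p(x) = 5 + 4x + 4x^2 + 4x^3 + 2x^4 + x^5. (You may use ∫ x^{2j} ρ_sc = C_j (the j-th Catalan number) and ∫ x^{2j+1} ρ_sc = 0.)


Write p(x) = Σ a_i x^i, split into monomials and integrate each against ρ_sc separately.
Using ∫ x^{2j} ρ_sc = C_j = (1/(j+1)) C(2j, j) (Catalan numbers) and ∫ x^{2j+1} ρ_sc = 0 (odd monomials vanish by symmetry):
  i = 0 (even): a_0 · C_{0} = 5 · 1 = 5
  i = 1 (odd): ∫ x^1 ρ_sc = 0 (vanishes)
  i = 2 (even): a_2 · C_{1} = 4 · 1 = 4
  i = 3 (odd): ∫ x^3 ρ_sc = 0 (vanishes)
  i = 4 (even): a_4 · C_{2} = 2 · 2 = 4
  i = 5 (odd): ∫ x^5 ρ_sc = 0 (vanishes)

Summing the contributions: ∫_{−2}^{2} p(x) ρ_sc(x) dx = 5 + 4 + 4 = 13.


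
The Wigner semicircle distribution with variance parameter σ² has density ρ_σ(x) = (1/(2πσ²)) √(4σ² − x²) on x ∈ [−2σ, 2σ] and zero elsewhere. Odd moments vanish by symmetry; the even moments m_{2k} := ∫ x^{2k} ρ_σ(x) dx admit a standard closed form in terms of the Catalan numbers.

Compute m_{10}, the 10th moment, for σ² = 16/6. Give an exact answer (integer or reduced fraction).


By the scaled semicircle moment identity, m_{2k} = σ^{2k} · C_k with k = 5.
C_5 = (1/(k+1)) · C(2k, k) = (1/6) · C(10, 5) = (1/6) · 252 = 42.
σ^{2k} = (σ²)^k = (16/6)^5 = 32768/243.

Therefore m_{10} = σ^{10} · C_5 = (32768/243) · 42 = 458752/81.


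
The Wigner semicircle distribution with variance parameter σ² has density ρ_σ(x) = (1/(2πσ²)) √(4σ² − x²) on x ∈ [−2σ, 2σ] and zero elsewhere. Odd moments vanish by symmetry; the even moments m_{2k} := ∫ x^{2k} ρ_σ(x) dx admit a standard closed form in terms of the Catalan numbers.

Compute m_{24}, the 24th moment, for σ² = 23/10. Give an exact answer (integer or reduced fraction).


By the scaled semicircle moment identity, m_{2k} = σ^{2k} · C_k with k = 12.
C_12 = (1/(k+1)) · C(2k, k) = (1/13) · C(24, 12) = (1/13) · 2704156 = 208012.
σ^{2k} = (σ²)^k = (23/10)^12 = 21914624432020321/1000000000000.

Therefore m_{24} = σ^{24} · C_12 = (21914624432020321/1000000000000) · 208012 = 1139626214338352752963/250000000000.


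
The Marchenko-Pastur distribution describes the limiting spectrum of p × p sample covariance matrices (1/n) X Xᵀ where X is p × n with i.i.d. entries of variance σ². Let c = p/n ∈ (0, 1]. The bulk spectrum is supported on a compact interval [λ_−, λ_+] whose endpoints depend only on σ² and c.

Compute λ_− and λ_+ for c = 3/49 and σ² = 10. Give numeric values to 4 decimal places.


c = 3/49 = 0.061224; √c = 0.247436.
λ_− = σ² (1 − √c)² = 10 · (1 − 0.247436)² = 10 · (0.752564)² = 5.663528.
λ_+ = σ² (1 + √c)² = 10 · (1 + 0.247436)² = 10 · (1.247436)² = 15.560961.

Rounded to 4 decimal places: λ_− ≈ 5.6635, λ_+ ≈ 15.5610.


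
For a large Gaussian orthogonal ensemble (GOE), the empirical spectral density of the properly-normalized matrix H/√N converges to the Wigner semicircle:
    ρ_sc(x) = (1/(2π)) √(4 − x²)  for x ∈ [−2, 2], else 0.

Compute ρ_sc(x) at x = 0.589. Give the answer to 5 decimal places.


ρ_sc(x) = (1/(2π)) √(4 − x²). With x = 0.589:
  4 − x² = 4 − (0.589)² = 4 − 0.346921 = 3.653079.
  √(4 − x²) = 1.911303.
  1/(2π) = 0.159155.
  ρ_sc(0.589) = 0.159155 · 1.911303 = 0.304193.

Rounded to 5 decimal places: ρ_sc(0.589) ≈ 0.30419.


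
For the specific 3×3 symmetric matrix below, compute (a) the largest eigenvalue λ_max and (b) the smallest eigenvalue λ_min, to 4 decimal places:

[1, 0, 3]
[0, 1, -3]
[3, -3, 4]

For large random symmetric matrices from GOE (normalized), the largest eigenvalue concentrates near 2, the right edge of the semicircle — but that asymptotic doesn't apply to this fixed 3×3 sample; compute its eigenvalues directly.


Since M is real symmetric, all three eigenvalues are real; they are the roots of det(λI − M) = λ³ − (tr M) λ² + s λ − det M, where s is the sum of the principal 2×2 minors.
tr M = 1 + 1 + 4 = 6.
s = (1·1 − 0²) + (1·4 − 3²) + (1·4 − (-3)²) = 1 + (-5) + (-5) = -9.
det M (expand along row 1) = 1·(-5) − 0·9 + 3·(-3) = -14.
Characteristic polynomial: λ³ − 6λ² − 9λ + 14 = 0.
Substitute λ = y + (tr M)/3 = y + 2.000000 to remove the quadratic term: y³ + p·y + q = 0 with p = s − (tr M)²/3 = -21.000000 and q = −2(tr M)³/27 + (tr M)·s/3 − det M = -20.000000.
Three real roots ⇒ use the trigonometric (Viète) form: r = 2√(−p/3) = 5.291503, φ = arccos(3q/(p·r)) = arccos(0.539949) = 1.000420 rad.
y_k = r·cos(φ/3 − 2πk/3) for k = 0, 1, 2 gives y = 5.000000, -1.000000, -4.000000.
λ_k = y_k + 2.000000 gives λ = 7.0000, 1.0000, -2.0000 (check: the sum is 6.0000 = tr M).

Hence λ_max = 7.0000 and λ_min = -2.0000.


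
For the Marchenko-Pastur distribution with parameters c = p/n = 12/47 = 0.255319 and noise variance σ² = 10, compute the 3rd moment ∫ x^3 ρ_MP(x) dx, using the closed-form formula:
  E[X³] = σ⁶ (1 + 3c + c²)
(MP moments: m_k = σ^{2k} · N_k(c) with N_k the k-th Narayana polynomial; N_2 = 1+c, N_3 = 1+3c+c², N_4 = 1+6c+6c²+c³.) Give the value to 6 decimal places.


E[X³] = σ⁶ (1 + 3c + c²) (third MP moment). With σ² = 10 (so σ⁶ = 1000) and c = 12/47 = 0.255319: E[X³] = 1000 · (1 + 3·0.255319 + (0.255319)²) = 1000 · 1.831145.

So E[X^3] = 1831.145315.


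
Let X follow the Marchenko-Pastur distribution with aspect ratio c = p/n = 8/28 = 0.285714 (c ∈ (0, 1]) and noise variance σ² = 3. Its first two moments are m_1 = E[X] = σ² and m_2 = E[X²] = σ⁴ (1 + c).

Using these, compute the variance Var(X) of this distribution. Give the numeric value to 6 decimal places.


m_1 = E[X] = σ² = 3, so m_1² = 9.
m_2 = E[X²] = σ⁴ (1 + c) = 9 · (1 + 0.285714) = 9 · 1.285714 = 11.571429.
(Note m_2 − m_1² simplifies to c · σ⁴ = 0.285714 · 9.)

Var(X) = m_2 − m_1² = 11.571429 − 9 = 2.571429.


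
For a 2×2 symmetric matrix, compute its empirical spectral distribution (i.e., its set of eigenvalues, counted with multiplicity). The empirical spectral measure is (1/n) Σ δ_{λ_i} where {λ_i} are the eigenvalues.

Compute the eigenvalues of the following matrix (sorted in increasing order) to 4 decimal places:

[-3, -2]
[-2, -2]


Since M is real symmetric, both eigenvalues are real; they are the roots of det(λI − M) = λ² − (tr M) λ + det M.
tr M = -3 + (-2) = -5.
det M = (-3)·(-2) − (-2)² = 6 − 4 = 2.
Characteristic polynomial: λ² + 5λ + 2 = 0.
Discriminant Δ = (tr M)² − 4·det M = 25 − 8 = 17; √Δ = 4.123106.
λ = (tr M ± √Δ)/2 = (-5 ± 4.123106)/2, giving (tr M − √Δ)/2 = -4.5616 and (tr M + √Δ)/2 = -0.4384.

Eigenvalues sorted in increasing order: [-4.5616, -0.4384].
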